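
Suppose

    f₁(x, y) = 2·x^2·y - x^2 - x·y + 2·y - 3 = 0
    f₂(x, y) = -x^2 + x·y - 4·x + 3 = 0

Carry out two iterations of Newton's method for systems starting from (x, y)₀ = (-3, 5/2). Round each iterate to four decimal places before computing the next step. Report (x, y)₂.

(-5.6824, -1.5118)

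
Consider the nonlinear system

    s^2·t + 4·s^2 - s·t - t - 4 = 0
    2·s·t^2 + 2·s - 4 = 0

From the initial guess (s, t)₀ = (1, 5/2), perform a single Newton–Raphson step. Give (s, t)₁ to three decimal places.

(1.121, 1.274)

At (1, 5/2): F = (-2.500, 10.500).
Jacobian J = [[2·s·t + 8·s - t, s^2 - s - 1], [2·t^2 + 2, 4·s·t]].
At the point, J = [[10.500, -1.000], [14.500, 10.000]] (det J = 119.500).
Solving J·Δ = −F gives Δ = (0.121, -1.226).
Then the next iterate is (s, t)₁ = (1.121, 1.274).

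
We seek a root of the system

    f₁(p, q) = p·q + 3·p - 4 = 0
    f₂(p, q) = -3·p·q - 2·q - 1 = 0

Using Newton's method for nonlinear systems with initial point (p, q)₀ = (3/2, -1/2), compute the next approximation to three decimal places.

(1.405, -0.176)

At (3/2, -1/2): F = (-0.250, 2.250).
Jacobian J = [[q + 3, p], [-3·q, -3·p - 2]].
At the point, J = [[2.500, 1.500], [1.500, -6.500]] (det J = -18.500).
Solving J·Δ = −F gives Δ = (-0.095, 0.324).
Then the next iterate is (p, q)₁ = (1.405, -0.176).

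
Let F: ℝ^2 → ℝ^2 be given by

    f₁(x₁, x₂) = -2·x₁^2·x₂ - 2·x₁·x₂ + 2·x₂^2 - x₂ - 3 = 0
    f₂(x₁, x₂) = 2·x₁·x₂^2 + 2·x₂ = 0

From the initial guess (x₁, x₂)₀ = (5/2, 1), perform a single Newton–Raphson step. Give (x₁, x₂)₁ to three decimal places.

At (5/2, 1): F = (-19.500, 7.000).
Jacobian J = [[-4·x₁·x₂ - 2·x₂, -2·x₁^2 - 2·x₁ + 4·x₂ - 1], [2·x₂^2, 4·x₁·x₂ + 2]].
At the point, J = [[-12.000, -14.500], [2.000, 12.000]] (det J = -115.000).
Solving J·Δ = −F gives Δ = (-1.152, -0.391).
Then the next iterate is (x₁, x₂)₁ = (1.348, 0.609).

(1.348, 0.609)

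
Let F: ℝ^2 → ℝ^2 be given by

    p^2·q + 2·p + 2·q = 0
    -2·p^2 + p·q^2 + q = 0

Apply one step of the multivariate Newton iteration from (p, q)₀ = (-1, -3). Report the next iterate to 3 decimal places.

(1.059, -4.824)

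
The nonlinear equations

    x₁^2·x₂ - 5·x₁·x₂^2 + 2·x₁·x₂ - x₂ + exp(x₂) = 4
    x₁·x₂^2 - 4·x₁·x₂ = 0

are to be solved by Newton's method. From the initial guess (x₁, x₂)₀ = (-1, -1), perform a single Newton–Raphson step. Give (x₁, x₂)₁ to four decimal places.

At (-1, -1): F = (3.367879, -5.0000).
Jacobian J = [[2·x₁·x₂ - 5·x₂^2 + 2·x₂, x₁^2 - 10·x₁·x₂ + 2·x₁ + exp(x₂) - 1], [x₂^2 - 4·x₂, 2·x₁·x₂ - 4·x₁]].
At the point, J = [[-5.0000, -11.632121], [5.0000, 6.0000]] (det J = 28.160603).
Solving J·Δ = −F gives Δ = (1.3477, -0.2898).
Then the next iterate is (x₁, x₂)₁ = (0.3477, -1.2898).

(0.3477, -1.2898)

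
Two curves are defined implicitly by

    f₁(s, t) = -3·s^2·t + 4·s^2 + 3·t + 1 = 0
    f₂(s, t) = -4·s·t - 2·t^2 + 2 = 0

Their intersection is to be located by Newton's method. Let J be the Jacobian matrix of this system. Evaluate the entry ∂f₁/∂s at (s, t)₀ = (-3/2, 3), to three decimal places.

15.000

∂f₁/∂s = -6·s·t + 8·s.
At (-3/2, 3) this is 15.000.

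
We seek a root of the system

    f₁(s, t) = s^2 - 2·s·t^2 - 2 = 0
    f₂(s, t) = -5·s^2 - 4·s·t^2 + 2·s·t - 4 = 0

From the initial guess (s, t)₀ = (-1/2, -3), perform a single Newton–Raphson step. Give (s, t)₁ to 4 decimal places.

(-0.5100, -1.7600)

At (-1/2, -3): F = (7.2500, 15.7500).
Jacobian J = [[2·s - 2·t^2, -4·s·t], [-10·s - 4·t^2 + 2·t, -8·s·t + 2·s]].
At the point, J = [[-19.0000, -6.0000], [-37.0000, -13.0000]] (det J = 25.0000).
Solving J·Δ = −F gives Δ = (-0.0100, 1.2400).
Then the next iterate is (s, t)₁ = (-0.5100, -1.7600).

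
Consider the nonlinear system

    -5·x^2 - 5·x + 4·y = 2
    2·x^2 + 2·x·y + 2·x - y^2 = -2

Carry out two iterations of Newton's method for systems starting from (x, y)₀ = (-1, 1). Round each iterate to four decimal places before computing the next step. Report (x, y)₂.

(-1.1860, 0.7755)

At (-1, 1): F = (2.0000, -1.0000).
Jacobian J = [[-10·x - 5, 4], [4·x + 2·y + 2, 2·x - 2·y]].
At the point, J = [[5.0000, 4.0000], [0.0000, -4.0000]] (det J = -20.0000).
Solving J·Δ = −F gives Δ = (-0.2000, -0.2500).
Then the next iterate is (x, y)₁ = (-1.2000, 0.7500).
Round to (-1.2000, 0.7500) and repeat: F = (-0.2000, 0.1175), J = [[7.0000, 4.0000], [-1.3000, -3.9000]].
Δ = (0.0140, 0.0255), so (x, y)₂ = (-1.1860, 0.7755).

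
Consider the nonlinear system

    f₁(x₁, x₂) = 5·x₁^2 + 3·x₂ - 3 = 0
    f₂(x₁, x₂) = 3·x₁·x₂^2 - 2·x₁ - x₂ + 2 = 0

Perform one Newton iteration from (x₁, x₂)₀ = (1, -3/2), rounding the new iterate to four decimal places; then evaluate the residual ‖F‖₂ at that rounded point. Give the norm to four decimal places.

2.0354

At (1, -3/2): F = (-2.5000, 8.2500).
Jacobian J = [[10·x₁, 3], [3·x₂^2 - 2, 6·x₁·x₂ - 1]].
At the point, J = [[10.0000, 3.0000], [4.7500, -10.0000]] (det J = -114.2500).
Solving J·Δ = −F gives Δ = (0.0022, 0.8260).
Then the next iterate is (x₁, x₂)₁ = (1.0022, -0.6740).
Re-evaluating at (1.0022, -0.6740): F = (0.000024, 2.035426), so ‖F‖₂ = 2.0354.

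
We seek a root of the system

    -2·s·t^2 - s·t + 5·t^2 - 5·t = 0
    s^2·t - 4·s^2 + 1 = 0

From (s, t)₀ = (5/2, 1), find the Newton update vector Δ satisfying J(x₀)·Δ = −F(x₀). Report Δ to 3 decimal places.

At (5/2, 1): F = (-7.500, -17.750).
Jacobian J = [[-2·t^2 - t, -4·s·t - s + 10·t - 5], [2·s·t - 8·s, s^2]].
At the point, J = [[-3.000, -7.500], [-15.000, 6.250]] (det J = -131.250).
Solving J·Δ = −F gives Δ = (-1.371, -0.451).

(-1.371, -0.451)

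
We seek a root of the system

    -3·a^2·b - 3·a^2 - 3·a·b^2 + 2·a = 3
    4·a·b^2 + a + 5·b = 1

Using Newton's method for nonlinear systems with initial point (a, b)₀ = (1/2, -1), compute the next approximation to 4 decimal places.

At (1/2, -1): F = (-3.5000, -3.5000).
Jacobian J = [[-6·a·b - 6·a - 3·b^2 + 2, -3·a^2 - 6·a·b], [4·b^2 + 1, 8·a·b + 5]].
At the point, J = [[-1.0000, 2.2500], [5.0000, 1.0000]] (det J = -12.2500).
Solving J·Δ = −F gives Δ = (0.3571, 1.7143).
Then the next iterate is (a, b)₁ = (0.8571, 0.7143).

(0.8571, 0.7143)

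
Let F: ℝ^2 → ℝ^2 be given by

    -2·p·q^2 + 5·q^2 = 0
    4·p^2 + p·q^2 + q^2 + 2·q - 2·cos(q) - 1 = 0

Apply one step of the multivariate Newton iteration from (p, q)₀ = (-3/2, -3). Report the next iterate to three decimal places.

(-0.125, -2.016)

At (-3/2, -3): F = (72.000, -0.52002).
Jacobian J = [[-2·q^2, -4·p·q + 10·q], [8·p + q^2, 2·p·q + 2·q + 2·sin(q) + 2]].
At the point, J = [[-18.000, -48.000], [-3.000, 4.71776]] (det J = -228.91968).
Solving J·Δ = −F gives Δ = (1.375, 0.984).
Then the next iterate is (p, q)₁ = (-0.125, -2.016).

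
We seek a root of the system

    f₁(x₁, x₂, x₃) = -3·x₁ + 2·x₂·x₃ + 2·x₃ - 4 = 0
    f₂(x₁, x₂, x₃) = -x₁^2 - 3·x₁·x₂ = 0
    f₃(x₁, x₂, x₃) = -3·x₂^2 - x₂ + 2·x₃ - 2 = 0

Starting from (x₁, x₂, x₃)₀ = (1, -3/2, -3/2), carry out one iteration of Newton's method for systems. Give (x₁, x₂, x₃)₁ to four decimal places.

(-3.3654, -3.9712, 13.5096)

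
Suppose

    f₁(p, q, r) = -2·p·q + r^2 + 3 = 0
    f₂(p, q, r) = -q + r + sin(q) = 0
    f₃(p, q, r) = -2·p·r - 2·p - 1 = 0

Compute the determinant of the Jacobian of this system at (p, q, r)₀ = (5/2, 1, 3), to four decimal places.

J = [[-2·q, -2·p, 2·r], [0, cos(q) - 1, 1], [-2·r - 2, 0, -2·p]].
At the point, J = [[-2.0000, -5.0000, 6.0000], [0.0000, -0.459698, 1.0000], [-8.0000, 0.0000, -5.0000]].
det J = 13.3375.

13.3375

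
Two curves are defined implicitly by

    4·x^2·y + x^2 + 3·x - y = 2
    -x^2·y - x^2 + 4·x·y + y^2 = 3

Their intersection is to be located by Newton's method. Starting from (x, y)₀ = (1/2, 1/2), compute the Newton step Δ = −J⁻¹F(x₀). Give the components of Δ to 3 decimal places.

At (1/2, 1/2): F = (-0.250, -2.125).
Jacobian J = [[8·x·y + 2·x + 3, 4·x^2 - 1], [-2·x·y - 2·x + 4·y, -x^2 + 4·x + 2·y]].
At the point, J = [[6.000, 0.000], [0.500, 2.750]] (det J = 16.500).
Solving J·Δ = −F gives Δ = (0.042, 0.765).

(0.042, 0.765)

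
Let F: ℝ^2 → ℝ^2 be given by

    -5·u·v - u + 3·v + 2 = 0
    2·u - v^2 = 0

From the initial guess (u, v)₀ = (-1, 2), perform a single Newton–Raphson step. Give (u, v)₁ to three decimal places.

(0.000, 1.000)

At (-1, 2): F = (19.000, -6.000).
Jacobian J = [[-5·v - 1, -5·u + 3], [2, -2·v]].
At the point, J = [[-11.000, 8.000], [2.000, -4.000]] (det J = 28.000).
Solving J·Δ = −F gives Δ = (1.000, -1.000).
Then the next iterate is (u, v)₁ = (0.000, 1.000).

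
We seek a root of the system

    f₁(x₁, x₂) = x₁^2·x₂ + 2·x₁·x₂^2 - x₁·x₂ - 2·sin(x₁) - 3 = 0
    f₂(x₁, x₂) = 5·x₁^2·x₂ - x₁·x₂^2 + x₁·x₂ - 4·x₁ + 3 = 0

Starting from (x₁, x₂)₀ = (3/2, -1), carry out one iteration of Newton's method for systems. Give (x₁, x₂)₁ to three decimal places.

(0.310, -1.491)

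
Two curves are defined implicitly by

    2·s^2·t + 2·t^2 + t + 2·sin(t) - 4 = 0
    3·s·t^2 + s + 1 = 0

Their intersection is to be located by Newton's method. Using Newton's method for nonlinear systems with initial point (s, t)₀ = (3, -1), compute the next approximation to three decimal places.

(1.686, -0.570)

At (3, -1): F = (-22.68294, 13.000).
Jacobian J = [[4·s·t, 2·s^2 + 4·t + 2·cos(t) + 1], [3·t^2 + 1, 6·s·t]].
At the point, J = [[-12.000, 16.08060], [4.000, -18.000]] (det J = 151.67758).
Solving J·Δ = −F gives Δ = (-1.314, 0.430).
Then the next iterate is (s, t)₁ = (1.686, -0.570).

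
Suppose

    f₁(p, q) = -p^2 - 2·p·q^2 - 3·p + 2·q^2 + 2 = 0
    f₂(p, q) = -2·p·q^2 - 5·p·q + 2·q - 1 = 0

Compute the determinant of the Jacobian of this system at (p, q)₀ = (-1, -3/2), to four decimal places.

J = [[-2·p - 2·q^2 - 3, -4·p·q + 4·q], [-2·q^2 - 5·q, -4·p·q - 5·p + 2]].
At the point, J = [[-5.5000, -12.0000], [3.0000, 1.0000]].
det J = 30.5000.

30.5000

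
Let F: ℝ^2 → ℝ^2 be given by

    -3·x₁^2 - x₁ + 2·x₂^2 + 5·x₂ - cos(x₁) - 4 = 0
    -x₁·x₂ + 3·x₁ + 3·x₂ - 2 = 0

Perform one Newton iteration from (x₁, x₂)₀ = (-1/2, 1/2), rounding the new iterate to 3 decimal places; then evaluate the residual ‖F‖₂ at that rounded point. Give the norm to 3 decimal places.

0.314

At (-1/2, 1/2): F = (-2.12758, -1.750).
Jacobian J = [[-6·x₁ + sin(x₁) - 1, 4·x₂ + 5], [-x₂ + 3, -x₁ + 3]].
At the point, J = [[1.52057, 7.000], [2.500, 3.500]] (det J = -12.17799).
Solving J·Δ = −F gives Δ = (0.394, 0.218).
Then the next iterate is (x₁, x₂)₁ = (-0.106, 0.718).
Re-evaluating at (-0.106, 0.718): F = (-0.30105, -0.08789), so ‖F‖₂ = 0.314.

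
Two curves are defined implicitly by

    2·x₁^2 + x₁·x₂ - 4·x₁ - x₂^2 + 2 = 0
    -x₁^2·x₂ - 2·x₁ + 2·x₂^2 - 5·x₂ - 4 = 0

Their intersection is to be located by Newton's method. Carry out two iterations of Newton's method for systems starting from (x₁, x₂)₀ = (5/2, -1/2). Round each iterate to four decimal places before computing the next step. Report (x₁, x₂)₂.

At (5/2, -1/2): F = (3.0000, -2.8750).
Jacobian J = [[4·x₁ + x₂ - 4, x₁ - 2·x₂], [-2·x₁·x₂ - 2, -x₁^2 + 4·x₂ - 5]].
At the point, J = [[5.5000, 3.5000], [0.5000, -13.2500]] (det J = -74.6250).
Solving J·Δ = −F gives Δ = (-0.3978, -0.2320).
Then the next iterate is (x₁, x₂)₁ = (2.1022, -0.7320).
Round to (2.1022, -0.7320) and repeat: F = (0.355055, -0.237865), J = [[3.6768, 3.5662], [1.077621, -12.347245]].
Δ = (-0.0718, -0.0255), so (x₁, x₂)₂ = (2.0304, -0.7575).

(2.0304, -0.7575)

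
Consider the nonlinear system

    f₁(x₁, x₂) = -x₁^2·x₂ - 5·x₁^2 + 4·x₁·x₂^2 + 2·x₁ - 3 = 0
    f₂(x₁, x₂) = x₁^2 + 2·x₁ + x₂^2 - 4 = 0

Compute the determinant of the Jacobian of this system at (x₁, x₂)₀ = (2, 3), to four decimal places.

-228.0000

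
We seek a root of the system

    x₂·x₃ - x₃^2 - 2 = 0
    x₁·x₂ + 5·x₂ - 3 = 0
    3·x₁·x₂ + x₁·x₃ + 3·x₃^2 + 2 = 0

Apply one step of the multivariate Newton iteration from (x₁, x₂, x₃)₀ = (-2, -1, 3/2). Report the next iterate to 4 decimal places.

(-3.9286, 0.3571, 0.5714)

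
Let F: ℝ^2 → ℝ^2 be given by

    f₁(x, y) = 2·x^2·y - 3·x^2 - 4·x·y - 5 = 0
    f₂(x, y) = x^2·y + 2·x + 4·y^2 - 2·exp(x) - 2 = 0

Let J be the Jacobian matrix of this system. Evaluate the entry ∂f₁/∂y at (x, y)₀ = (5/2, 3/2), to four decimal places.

∂f₁/∂y = 2·x^2 - 4·x.
At (5/2, 3/2) this is 2.5000.

2.5000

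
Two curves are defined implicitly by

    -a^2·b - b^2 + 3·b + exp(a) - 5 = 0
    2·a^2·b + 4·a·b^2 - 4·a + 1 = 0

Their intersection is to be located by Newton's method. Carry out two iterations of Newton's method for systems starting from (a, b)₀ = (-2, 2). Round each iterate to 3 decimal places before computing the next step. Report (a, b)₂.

At (-2, 2): F = (-10.86466, -7.000).
Jacobian J = [[-2·a·b + exp(a), -a^2 - 2·b + 3], [4·a·b + 4·b^2 - 4, 2·a^2 + 8·a·b]].
At the point, J = [[8.13534, -5.000], [-4.000, -24.000]] (det J = -215.24805).
Solving J·Δ = −F gives Δ = (1.049, -0.466).
Then the next iterate is (a, b)₁ = (-0.951, 1.534).
Round to (-0.951, 1.534) and repeat: F = (-3.75215, -1.37270), J = [[3.30402, -0.97240], [-0.42271, -9.86187]].
Δ = (1.081, -0.186), so (a, b)₂ = (0.130, 1.348).

(0.130, 1.348)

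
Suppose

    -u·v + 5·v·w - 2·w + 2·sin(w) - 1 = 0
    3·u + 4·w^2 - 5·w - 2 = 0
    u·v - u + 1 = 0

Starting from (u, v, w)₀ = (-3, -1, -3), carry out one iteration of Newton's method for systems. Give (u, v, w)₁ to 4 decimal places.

(-0.0675, -0.6217, -1.3173)

At (-3, -1, -3): F = (16.717760, 40.0000, 7.0000).
Jacobian J = [[-v, -u + 5·w, 5·v + 2·cos(w) - 2], [3, 0, 8·w - 5], [v - 1, u, 0]].
At the point, J = [[1.0000, -12.0000, -8.979985], [3.0000, 0.0000, -29.0000], [-2.0000, -3.0000, 0.0000]] (det J = -702.180135).
Solving J·Δ = −F gives Δ = (2.9325, 0.3783, 1.6827).
Then the next iterate is (u, v, w)₁ = (-0.0675, -0.6217, -1.3173).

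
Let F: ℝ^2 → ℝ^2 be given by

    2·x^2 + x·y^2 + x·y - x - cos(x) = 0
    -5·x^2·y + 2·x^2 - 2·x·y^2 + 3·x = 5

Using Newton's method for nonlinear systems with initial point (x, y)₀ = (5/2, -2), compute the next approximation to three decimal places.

(1.601, -1.283)

At (5/2, -2): F = (15.80114, 57.500).
Jacobian J = [[4·x + y^2 + y + sin(x) - 1, 2·x·y + x], [-10·x·y + 4·x - 2·y^2 + 3, -5·x^2 - 4·x·y]].
At the point, J = [[11.59847, -7.500], [55.000, -11.250]] (det J = 282.01719).
Solving J·Δ = −F gives Δ = (-0.899, 0.717).
Then the next iterate is (x, y)₁ = (1.601, -1.283).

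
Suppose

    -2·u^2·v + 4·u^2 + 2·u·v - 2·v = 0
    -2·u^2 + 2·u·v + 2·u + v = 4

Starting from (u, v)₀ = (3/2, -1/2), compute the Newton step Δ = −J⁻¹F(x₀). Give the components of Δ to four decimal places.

At (3/2, -1/2): F = (10.7500, -7.5000).
Jacobian J = [[-4·u·v + 8·u + 2·v, -2·u^2 + 2·u - 2], [-4·u + 2·v + 2, 2·u + 1]].
At the point, J = [[14.0000, -3.5000], [-5.0000, 4.0000]] (det J = 38.5000).
Solving J·Δ = −F gives Δ = (-0.4351, 1.3312).

(-0.4351, 1.3312)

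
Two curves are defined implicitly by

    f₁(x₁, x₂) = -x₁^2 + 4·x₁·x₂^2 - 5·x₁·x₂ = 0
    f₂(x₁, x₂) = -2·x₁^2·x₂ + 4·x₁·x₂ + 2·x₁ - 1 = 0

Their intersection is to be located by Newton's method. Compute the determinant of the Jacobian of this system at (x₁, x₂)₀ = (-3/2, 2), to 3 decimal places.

J = [[-2·x₁ + 4·x₂^2 - 5·x₂, 8·x₁·x₂ - 5·x₁], [-4·x₁·x₂ + 4·x₂ + 2, -2·x₁^2 + 4·x₁]].
At the point, J = [[9.000, -16.500], [22.000, -10.500]].
det J = 268.500.

268.500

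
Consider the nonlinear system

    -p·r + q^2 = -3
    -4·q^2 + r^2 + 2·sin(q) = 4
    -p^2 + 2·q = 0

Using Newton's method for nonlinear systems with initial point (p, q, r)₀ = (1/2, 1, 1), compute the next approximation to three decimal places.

(2.736, 1.243, 4.500)

At (1/2, 1, 1): F = (3.500, -5.31706, 1.750).
Jacobian J = [[-r, 2·q, -p], [0, -8·q + 2·cos(q), 2·r], [-2·p, 2, 0]].
At the point, J = [[-1.000, 2.000, -0.500], [0.000, -6.91940, 2.000], [-1.000, 2.000, 0.000]] (det J = 3.45970).
Solving J·Δ = −F gives Δ = (2.236, 0.243, 3.500).
Then the next iterate is (p, q, r)₁ = (2.736, 1.243, 4.500).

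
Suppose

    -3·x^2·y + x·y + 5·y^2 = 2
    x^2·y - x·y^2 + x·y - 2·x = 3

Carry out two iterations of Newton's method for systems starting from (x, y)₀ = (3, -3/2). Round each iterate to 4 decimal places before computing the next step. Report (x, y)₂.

(-4.1238, -3.8353)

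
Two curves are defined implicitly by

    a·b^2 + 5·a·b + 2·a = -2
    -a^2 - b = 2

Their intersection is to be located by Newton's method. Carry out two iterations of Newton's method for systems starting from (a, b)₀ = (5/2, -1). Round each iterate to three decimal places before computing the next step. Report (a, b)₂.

(0.263, -1.455)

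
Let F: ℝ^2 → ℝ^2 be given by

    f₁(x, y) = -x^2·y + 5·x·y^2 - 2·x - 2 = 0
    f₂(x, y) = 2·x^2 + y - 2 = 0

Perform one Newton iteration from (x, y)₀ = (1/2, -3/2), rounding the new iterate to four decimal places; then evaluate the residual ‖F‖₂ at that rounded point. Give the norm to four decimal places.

4.6177

At (1/2, -3/2): F = (3.0000, -3.0000).
Jacobian J = [[-2·x·y + 5·y^2 - 2, -x^2 + 10·x·y], [4·x, 1]].
At the point, J = [[10.7500, -7.7500], [2.0000, 1.0000]] (det J = 26.2500).
Solving J·Δ = −F gives Δ = (0.7714, 1.4571).
Then the next iterate is (x, y)₁ = (1.2714, -0.0429).
Re-evaluating at (1.2714, -0.0429): F = (-4.461754, 1.190016), so ‖F‖₂ = 4.6177.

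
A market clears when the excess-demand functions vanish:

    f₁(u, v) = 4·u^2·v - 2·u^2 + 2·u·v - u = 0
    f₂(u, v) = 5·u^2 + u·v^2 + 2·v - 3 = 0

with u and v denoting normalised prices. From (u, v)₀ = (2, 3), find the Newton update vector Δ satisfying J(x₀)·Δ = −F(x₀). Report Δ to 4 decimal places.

(2.4000, -7.9000)

At (2, 3): F = (50.0000, 41.0000).
Jacobian J = [[8·u·v - 4·u + 2·v - 1, 4·u^2 + 2·u], [10·u + v^2, 2·u·v + 2]].
At the point, J = [[45.0000, 20.0000], [29.0000, 14.0000]] (det J = 50.0000).
Solving J·Δ = −F gives Δ = (2.4000, -7.9000).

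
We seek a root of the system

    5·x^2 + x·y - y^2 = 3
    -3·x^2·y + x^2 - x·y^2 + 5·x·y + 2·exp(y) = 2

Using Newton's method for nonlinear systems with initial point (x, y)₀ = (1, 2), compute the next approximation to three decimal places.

At (1, 2): F = (0.000, 13.77811).
Jacobian J = [[10·x + y, x - 2·y], [-6·x·y + 2·x - y^2 + 5·y, -3·x^2 - 2·x·y + 5·x + 2·exp(y)]].
At the point, J = [[12.000, -3.000], [-4.000, 12.77811]] (det J = 141.33735).
Solving J·Δ = −F gives Δ = (-0.292, -1.170).
Then the next iterate is (x, y)₁ = (0.708, 0.830).

(0.708, 0.830)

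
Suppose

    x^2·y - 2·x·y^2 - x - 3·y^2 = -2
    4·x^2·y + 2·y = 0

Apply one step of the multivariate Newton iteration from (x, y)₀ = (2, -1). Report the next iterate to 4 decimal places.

(1.2222, -0.6914)

At (2, -1): F = (-11.0000, -18.0000).
Jacobian J = [[2·x·y - 2·y^2 - 1, x^2 - 4·x·y - 6·y], [8·x·y, 4·x^2 + 2]].
At the point, J = [[-7.0000, 18.0000], [-16.0000, 18.0000]] (det J = 162.0000).
Solving J·Δ = −F gives Δ = (-0.7778, 0.3086).
Then the next iterate is (x, y)₁ = (1.2222, -0.6914).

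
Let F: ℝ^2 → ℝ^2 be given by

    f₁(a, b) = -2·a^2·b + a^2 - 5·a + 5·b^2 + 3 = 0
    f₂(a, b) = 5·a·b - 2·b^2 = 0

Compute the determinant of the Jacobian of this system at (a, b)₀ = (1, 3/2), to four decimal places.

-88.5000

J = [[-4·a·b + 2·a - 5, -2·a^2 + 10·b], [5·b, 5·a - 4·b]].
At the point, J = [[-9.0000, 13.0000], [7.5000, -1.0000]].
det J = -88.5000.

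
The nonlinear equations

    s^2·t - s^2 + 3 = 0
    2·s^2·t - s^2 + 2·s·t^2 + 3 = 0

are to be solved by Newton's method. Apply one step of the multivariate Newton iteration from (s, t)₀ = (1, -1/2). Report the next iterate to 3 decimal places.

(1.429, -0.714)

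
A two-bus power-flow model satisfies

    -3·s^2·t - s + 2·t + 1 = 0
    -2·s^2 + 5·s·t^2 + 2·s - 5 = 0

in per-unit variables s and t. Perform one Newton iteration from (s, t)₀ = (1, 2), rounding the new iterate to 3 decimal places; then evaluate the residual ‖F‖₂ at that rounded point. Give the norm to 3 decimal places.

3.305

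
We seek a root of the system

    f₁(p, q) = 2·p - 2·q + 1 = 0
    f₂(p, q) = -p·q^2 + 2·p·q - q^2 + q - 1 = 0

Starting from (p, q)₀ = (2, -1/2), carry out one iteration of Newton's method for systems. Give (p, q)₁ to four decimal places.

At (2, -1/2): F = (6.0000, -4.2500).
Jacobian J = [[2, -2], [-q^2 + 2·q, -2·p·q + 2·p - 2·q + 1]].
At the point, J = [[2.0000, -2.0000], [-1.2500, 8.0000]] (det J = 13.5000).
Solving J·Δ = −F gives Δ = (-2.9259, 0.0741).
Then the next iterate is (p, q)₁ = (-0.9259, -0.4259).

(-0.9259, -0.4259)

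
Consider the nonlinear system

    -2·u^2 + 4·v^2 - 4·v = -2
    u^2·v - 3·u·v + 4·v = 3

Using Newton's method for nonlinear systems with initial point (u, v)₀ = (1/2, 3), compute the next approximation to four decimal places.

(0.8046, 1.7555)

At (1/2, 3): F = (25.5000, 5.2500).
Jacobian J = [[-4·u, 8·v - 4], [2·u·v - 3·v, u^2 - 3·u + 4]].
At the point, J = [[-2.0000, 20.0000], [-6.0000, 2.7500]] (det J = 114.5000).
Solving J·Δ = −F gives Δ = (0.3046, -1.2445).
Then the next iterate is (u, v)₁ = (0.8046, 1.7555).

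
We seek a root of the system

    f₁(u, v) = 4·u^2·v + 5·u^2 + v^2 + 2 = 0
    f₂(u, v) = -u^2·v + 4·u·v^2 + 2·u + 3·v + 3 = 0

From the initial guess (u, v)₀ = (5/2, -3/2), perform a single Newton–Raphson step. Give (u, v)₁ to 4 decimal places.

At (5/2, -3/2): F = (-2.0000, 35.3750).
Jacobian J = [[8·u·v + 10·u, 4·u^2 + 2·v], [-2·u·v + 4·v^2 + 2, -u^2 + 8·u·v + 3]].
At the point, J = [[-5.0000, 22.0000], [18.5000, -33.2500]] (det J = -240.7500).
Solving J·Δ = −F gives Δ = (-2.9564, -0.5810).
Then the next iterate is (u, v)₁ = (-0.4564, -2.0810).

(-0.4564, -2.0810)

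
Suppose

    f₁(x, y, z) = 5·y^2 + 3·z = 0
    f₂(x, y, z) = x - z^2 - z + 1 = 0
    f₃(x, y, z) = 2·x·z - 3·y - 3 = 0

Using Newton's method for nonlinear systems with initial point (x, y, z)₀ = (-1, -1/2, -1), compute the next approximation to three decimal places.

(-1.861, -0.333, -0.139)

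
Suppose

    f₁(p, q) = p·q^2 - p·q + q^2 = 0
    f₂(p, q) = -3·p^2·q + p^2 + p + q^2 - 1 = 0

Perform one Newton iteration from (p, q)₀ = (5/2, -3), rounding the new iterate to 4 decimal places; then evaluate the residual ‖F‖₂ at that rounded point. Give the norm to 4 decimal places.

At (5/2, -3): F = (39.0000, 73.0000).
Jacobian J = [[q^2 - q, 2·p·q - p + 2·q], [-6·p·q + 2·p + 1, -3·p^2 + 2·q]].
At the point, J = [[12.0000, -23.5000], [51.0000, -24.7500]] (det J = 901.5000).
Solving J·Δ = −F gives Δ = (-0.8322, 1.2346).
Then the next iterate is (p, q)₁ = (1.6678, -1.7654).
Re-evaluating at (1.6678, -1.7654): F = (11.258899, 21.297675), so ‖F‖₂ = 24.0905.

24.0905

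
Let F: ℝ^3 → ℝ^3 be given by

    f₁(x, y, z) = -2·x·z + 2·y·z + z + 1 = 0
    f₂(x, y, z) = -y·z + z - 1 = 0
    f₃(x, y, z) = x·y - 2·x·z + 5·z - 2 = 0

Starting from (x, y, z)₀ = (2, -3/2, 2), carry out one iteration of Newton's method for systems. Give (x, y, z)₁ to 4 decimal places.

At (2, -3/2, 2): F = (-11.0000, 4.0000, -3.0000).
Jacobian J = [[-2·z, 2·z, -2·x + 2·y + 1], [0, -z, -y + 1], [y - 2·z, x, -2·x + 5]].
At the point, J = [[-4.0000, 4.0000, -6.0000], [0.0000, -2.0000, 2.5000], [-5.5000, 2.0000, 1.0000]] (det J = 39.0000).
Solving J·Δ = −F gives Δ = (-0.4872, 0.6859, -1.0513).
Then the next iterate is (x, y, z)₁ = (1.5128, -0.8141, 0.9487).

(1.5128, -0.8141, 0.9487)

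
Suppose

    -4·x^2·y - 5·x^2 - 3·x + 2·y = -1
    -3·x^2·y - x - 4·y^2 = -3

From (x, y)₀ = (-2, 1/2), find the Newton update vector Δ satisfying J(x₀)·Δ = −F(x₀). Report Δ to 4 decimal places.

(0.8848, 0.1515)

At (-2, 1/2): F = (-20.0000, -2.0000).
Jacobian J = [[-8·x·y - 10·x - 3, -4·x^2 + 2], [-6·x·y - 1, -3·x^2 - 8·y]].
At the point, J = [[25.0000, -14.0000], [5.0000, -16.0000]] (det J = -330.0000).
Solving J·Δ = −F gives Δ = (0.8848, 0.1515).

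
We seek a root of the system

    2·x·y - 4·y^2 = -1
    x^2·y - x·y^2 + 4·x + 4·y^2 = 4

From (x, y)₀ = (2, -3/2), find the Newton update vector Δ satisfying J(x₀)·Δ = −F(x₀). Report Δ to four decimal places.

At (2, -3/2): F = (-14.0000, 2.5000).
Jacobian J = [[2·y, 2·x - 8·y], [2·x·y - y^2 + 4, x^2 - 2·x·y + 8·y]].
At the point, J = [[-3.0000, 16.0000], [-4.2500, -2.0000]] (det J = 74.0000).
Solving J·Δ = −F gives Δ = (0.1622, 0.9054).

(0.1622, 0.9054)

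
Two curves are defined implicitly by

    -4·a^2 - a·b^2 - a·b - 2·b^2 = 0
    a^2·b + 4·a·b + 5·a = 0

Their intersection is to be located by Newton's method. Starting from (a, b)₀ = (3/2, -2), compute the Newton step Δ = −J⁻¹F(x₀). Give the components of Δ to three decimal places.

At (3/2, -2): F = (-20.000, -9.000).
Jacobian J = [[-8·a - b^2 - b, -2·a·b - a - 4·b], [2·a·b + 4·b + 5, a^2 + 4·a]].
At the point, J = [[-14.000, 12.500], [-9.000, 8.250]] (det J = -3.000).
Solving J·Δ = −F gives Δ = (-17.500, -18.000).

(-17.500, -18.000)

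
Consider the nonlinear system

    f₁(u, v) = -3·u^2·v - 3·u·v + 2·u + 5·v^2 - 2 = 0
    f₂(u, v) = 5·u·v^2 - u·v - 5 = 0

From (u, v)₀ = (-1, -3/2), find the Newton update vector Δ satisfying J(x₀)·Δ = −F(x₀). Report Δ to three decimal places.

(0.993, 0.318)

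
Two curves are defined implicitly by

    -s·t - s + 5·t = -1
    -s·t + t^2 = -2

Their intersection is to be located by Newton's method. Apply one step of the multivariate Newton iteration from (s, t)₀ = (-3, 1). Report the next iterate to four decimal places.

At (-3, 1): F = (12.0000, 6.0000).
Jacobian J = [[-t - 1, -s + 5], [-t, -s + 2·t]].
At the point, J = [[-2.0000, 8.0000], [-1.0000, 5.0000]] (det J = -2.0000).
Solving J·Δ = −F gives Δ = (6.0000, 0.0000).
Then the next iterate is (s, t)₁ = (3.0000, 1.0000).

(3.0000, 1.0000)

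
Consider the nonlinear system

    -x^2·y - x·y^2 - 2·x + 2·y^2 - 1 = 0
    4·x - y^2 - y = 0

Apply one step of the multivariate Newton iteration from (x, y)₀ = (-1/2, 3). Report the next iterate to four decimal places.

(17.5833, 11.3333)

At (-1/2, 3): F = (21.7500, -14.0000).
Jacobian J = [[-2·x·y - y^2 - 2, -x^2 - 2·x·y + 4·y], [4, -2·y - 1]].
At the point, J = [[-8.0000, 14.7500], [4.0000, -7.0000]] (det J = -3.0000).
Solving J·Δ = −F gives Δ = (18.0833, 8.3333).
Then the next iterate is (x, y)₁ = (17.5833, 11.3333).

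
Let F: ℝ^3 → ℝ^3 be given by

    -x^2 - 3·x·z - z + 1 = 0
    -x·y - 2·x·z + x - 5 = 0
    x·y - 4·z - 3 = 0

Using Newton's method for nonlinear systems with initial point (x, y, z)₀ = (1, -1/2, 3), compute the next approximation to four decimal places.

(1.6087, -3.3913, -1.6739)

At (1, -1/2, 3): F = (-12.0000, -9.5000, -15.5000).
Jacobian J = [[-2·x - 3·z, 0, -3·x - 1], [-y - 2·z + 1, -x, -2·x], [y, x, -4]].
At the point, J = [[-11.0000, 0.0000, -4.0000], [-4.5000, -1.0000, -2.0000], [-0.5000, 1.0000, -4.0000]] (det J = -46.0000).
Solving J·Δ = −F gives Δ = (0.6087, -2.8913, -4.6739).
Then the next iterate is (x, y, z)₁ = (1.6087, -3.3913, -1.6739).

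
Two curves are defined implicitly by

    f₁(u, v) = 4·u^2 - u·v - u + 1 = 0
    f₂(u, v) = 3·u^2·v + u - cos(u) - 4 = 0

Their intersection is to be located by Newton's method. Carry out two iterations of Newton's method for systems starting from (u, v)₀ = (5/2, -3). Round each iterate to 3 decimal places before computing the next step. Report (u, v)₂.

At (5/2, -3): F = (31.000, -56.94886).
Jacobian J = [[8·u - v - 1, -u], [6·u·v + sin(u) + 1, 3·u^2]].
At the point, J = [[22.000, -2.500], [-43.40153, 18.750]] (det J = 303.99618).
Solving J·Δ = −F gives Δ = (-1.444, -0.305).
Then the next iterate is (u, v)₁ = (1.056, -3.305).
Round to (1.056, -3.305) and repeat: F = (7.89462, -14.49293), J = [[10.753, -1.056], [-19.07009, 3.34541]].
Δ = (-0.701, 0.334), so (u, v)₂ = (0.355, -2.971).

(0.355, -2.971)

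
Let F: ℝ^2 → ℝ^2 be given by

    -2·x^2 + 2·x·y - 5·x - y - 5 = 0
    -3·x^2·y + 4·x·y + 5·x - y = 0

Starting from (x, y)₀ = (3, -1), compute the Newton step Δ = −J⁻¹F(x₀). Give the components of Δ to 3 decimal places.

(-2.550, -1.091)

At (3, -1): F = (-43.000, 31.000).
Jacobian J = [[-4·x + 2·y - 5, 2·x - 1], [-6·x·y + 4·y + 5, -3·x^2 + 4·x - 1]].
At the point, J = [[-19.000, 5.000], [19.000, -16.000]] (det J = 209.000).
Solving J·Δ = −F gives Δ = (-2.550, -1.091).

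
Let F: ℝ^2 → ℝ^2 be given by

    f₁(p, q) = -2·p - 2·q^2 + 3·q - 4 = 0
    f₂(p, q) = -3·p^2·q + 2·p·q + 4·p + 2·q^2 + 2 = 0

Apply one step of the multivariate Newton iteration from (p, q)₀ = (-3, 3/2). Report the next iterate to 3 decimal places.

(-1.596, 1.231)

At (-3, 3/2): F = (2.000, -55.000).
Jacobian J = [[-2, -4·q + 3], [-6·p·q + 2·q + 4, -3·p^2 + 2·p + 4·q]].
At the point, J = [[-2.000, -3.000], [34.000, -27.000]] (det J = 156.000).
Solving J·Δ = −F gives Δ = (1.404, -0.269).
Then the next iterate is (p, q)₁ = (-1.596, 1.231).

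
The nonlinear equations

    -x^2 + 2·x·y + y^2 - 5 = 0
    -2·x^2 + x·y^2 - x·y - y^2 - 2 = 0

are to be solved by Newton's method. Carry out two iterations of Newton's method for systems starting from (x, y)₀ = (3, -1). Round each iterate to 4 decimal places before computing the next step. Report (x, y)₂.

At (3, -1): F = (-19.0000, -15.0000).
Jacobian J = [[-2·x + 2·y, 2·x + 2·y], [-4·x + y^2 - y, 2·x·y - x - 2·y]].
At the point, J = [[-8.0000, 4.0000], [-10.0000, -7.0000]] (det J = 96.0000).
Solving J·Δ = −F gives Δ = (-2.0104, 0.7292).
Then the next iterate is (x, y)₁ = (0.9896, -0.2708).
Round to (0.9896, -0.2708) and repeat: F = (-6.441943, -3.691395), J = [[-2.5208, 1.4376], [-3.614267, -0.983967]].
Δ = (-1.5171, 1.8209), so (x, y)₂ = (-0.5275, 1.5501).

(-0.5275, 1.5501)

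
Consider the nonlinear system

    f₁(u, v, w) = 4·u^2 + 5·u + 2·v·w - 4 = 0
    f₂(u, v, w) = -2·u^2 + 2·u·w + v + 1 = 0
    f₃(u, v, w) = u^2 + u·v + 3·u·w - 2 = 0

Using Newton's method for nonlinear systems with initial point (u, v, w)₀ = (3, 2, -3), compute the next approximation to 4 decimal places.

(1.6281, 2.1128, -1.6345)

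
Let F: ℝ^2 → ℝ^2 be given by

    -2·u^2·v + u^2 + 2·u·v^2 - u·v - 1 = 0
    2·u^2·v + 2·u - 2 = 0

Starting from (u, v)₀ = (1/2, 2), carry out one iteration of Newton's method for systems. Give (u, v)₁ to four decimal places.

At (1/2, 2): F = (1.2500, 0.0000).
Jacobian J = [[-4·u·v + 2·u + 2·v^2 - v, -2·u^2 + 4·u·v - u], [4·u·v + 2, 2·u^2]].
At the point, J = [[3.0000, 3.0000], [6.0000, 0.5000]] (det J = -16.5000).
Solving J·Δ = −F gives Δ = (0.0379, -0.4545).
Then the next iterate is (u, v)₁ = (0.5379, 1.5455).

(0.5379, 1.5455)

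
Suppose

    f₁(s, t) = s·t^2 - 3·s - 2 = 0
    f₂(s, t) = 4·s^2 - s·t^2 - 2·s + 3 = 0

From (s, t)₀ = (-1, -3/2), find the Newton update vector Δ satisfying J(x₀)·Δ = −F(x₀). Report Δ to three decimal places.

At (-1, -3/2): F = (-1.250, 11.250).
Jacobian J = [[t^2 - 3, 2·s·t], [8·s - t^2 - 2, -2·s·t]].
At the point, J = [[-0.750, 3.000], [-12.250, -3.000]] (det J = 39.000).
Solving J·Δ = −F gives Δ = (0.769, 0.609).

(0.769, 0.609)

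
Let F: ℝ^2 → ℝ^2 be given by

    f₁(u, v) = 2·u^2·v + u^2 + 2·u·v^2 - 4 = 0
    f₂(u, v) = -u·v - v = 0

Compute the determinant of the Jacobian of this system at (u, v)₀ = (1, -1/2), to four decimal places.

J = [[4·u·v + 2·u + 2·v^2, 2·u^2 + 4·u·v], [-v, -u - 1]].
At the point, J = [[0.5000, 0.0000], [0.5000, -2.0000]].
det J = -1.0000.

-1.0000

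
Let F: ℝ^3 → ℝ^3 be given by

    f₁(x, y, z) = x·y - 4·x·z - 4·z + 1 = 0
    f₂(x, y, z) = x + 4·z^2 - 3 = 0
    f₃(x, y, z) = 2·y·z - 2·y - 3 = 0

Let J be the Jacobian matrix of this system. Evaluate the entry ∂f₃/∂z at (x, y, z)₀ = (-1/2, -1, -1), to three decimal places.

-2.000

∂f₃/∂z = 2·y.
At (-1/2, -1, -1) this is -2.000.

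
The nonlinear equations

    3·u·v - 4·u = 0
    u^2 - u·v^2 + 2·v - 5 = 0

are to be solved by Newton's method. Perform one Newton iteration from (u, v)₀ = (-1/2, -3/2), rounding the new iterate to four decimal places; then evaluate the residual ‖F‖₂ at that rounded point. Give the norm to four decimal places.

64.1977

At (-1/2, -3/2): F = (4.2500, -6.6250).
Jacobian J = [[3·v - 4, 3·u], [2·u - v^2, -2·u·v + 2]].
At the point, J = [[-8.5000, -1.5000], [-3.2500, 0.5000]] (det J = -9.1250).
Solving J·Δ = −F gives Δ = (-0.8562, 7.6849).
Then the next iterate is (u, v)₁ = (-1.3562, 6.1849).
Re-evaluating at (-1.3562, 6.1849): F = (-19.739084, 61.087781), so ‖F‖₂ = 64.1977.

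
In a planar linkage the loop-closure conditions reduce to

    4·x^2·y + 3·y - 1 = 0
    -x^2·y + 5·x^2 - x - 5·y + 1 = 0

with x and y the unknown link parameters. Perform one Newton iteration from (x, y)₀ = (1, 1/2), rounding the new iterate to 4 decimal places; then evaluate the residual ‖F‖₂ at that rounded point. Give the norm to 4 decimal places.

At (1, 1/2): F = (2.5000, 2.0000).
Jacobian J = [[8·x·y, 4·x^2 + 3], [-2·x·y + 10·x - 1, -x^2 - 5]].
At the point, J = [[4.0000, 7.0000], [8.0000, -6.0000]] (det J = -80.0000).
Solving J·Δ = −F gives Δ = (-0.3625, -0.1500).
Then the next iterate is (x, y)₁ = (0.6375, 0.3500).
Re-evaluating at (0.6375, 0.3500): F = (0.618969, 0.502289), so ‖F‖₂ = 0.7971.

0.7971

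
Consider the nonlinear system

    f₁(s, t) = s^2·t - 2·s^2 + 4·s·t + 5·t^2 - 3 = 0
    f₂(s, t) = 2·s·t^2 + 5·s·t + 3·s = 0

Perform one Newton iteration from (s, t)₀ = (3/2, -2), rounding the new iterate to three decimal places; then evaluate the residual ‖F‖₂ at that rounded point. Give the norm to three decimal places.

0.873

At (3/2, -2): F = (-4.000, 1.500).
Jacobian J = [[2·s·t - 4·s + 4·t, s^2 + 4·s + 10·t], [2·t^2 + 5·t + 3, 4·s·t + 5·s]].
At the point, J = [[-20.000, -11.750], [1.000, -4.500]] (det J = 101.750).
Solving J·Δ = −F gives Δ = (-0.350, 0.256).
Then the next iterate is (s, t)₁ = (1.150, -1.744).
Re-evaluating at (1.150, -1.744): F = (-0.76616, 0.41753), so ‖F‖₂ = 0.873.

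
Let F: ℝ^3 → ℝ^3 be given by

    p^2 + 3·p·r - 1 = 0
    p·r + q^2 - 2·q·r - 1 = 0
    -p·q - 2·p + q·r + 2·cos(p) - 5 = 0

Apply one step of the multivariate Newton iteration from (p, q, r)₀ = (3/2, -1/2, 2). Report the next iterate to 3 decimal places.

At (3/2, -1/2, 2): F = (10.250, 4.250, -8.10853).
Jacobian J = [[2·p + 3·r, 0, 3·p], [r, 2·q - 2·r, p - 2·q], [-q - 2·sin(p) - 2, -p + r, q]].
At the point, J = [[9.000, 0.000, 4.500], [2.000, -5.000, 2.500], [-3.49499, 0.500, -0.500]] (det J = -62.88727).
Solving J·Δ = −F gives Δ = (-2.545, 1.238, 2.813).
Then the next iterate is (p, q, r)₁ = (-1.045, 0.738, 4.813).

(-1.045, 0.738, 4.813)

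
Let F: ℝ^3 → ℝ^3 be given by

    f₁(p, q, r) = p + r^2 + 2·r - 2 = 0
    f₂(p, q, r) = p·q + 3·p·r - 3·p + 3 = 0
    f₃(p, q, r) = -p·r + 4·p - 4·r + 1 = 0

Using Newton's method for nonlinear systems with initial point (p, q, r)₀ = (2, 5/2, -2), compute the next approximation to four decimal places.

At (2, 5/2, -2): F = (0.0000, -10.0000, 21.0000).
Jacobian J = [[1, 0, 2·r + 2], [q + 3·r - 3, p, 3·p], [-r + 4, 0, -p - 4]].
At the point, J = [[1.0000, 0.0000, -2.0000], [-6.5000, 2.0000, 6.0000], [6.0000, 0.0000, -6.0000]] (det J = 12.0000).
Solving J·Δ = −F gives Δ = (-7.0000, -7.2500, -3.5000).
Then the next iterate is (p, q, r)₁ = (-5.0000, -4.7500, -5.5000).

(-5.0000, -4.7500, -5.5000)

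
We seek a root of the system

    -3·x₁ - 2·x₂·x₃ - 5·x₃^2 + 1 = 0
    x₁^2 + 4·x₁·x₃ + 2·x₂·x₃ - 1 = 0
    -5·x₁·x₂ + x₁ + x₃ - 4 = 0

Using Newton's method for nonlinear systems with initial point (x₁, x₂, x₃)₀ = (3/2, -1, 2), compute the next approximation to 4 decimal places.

(0.9244, -0.6686, 0.9390)

At (3/2, -1, 2): F = (-19.5000, 9.2500, 7.0000).
Jacobian J = [[-3, -2·x₃, -2·x₂ - 10·x₃], [2·x₁ + 4·x₃, 2·x₃, 4·x₁ + 2·x₂], [-5·x₂ + 1, -5·x₁, 1]].
At the point, J = [[-3.0000, -4.0000, -18.0000], [11.0000, 4.0000, 4.0000], [6.0000, -7.5000, 1.0000]] (det J = 1763.0000).
Solving J·Δ = −F gives Δ = (-0.5756, 0.3314, -1.0610).
Then the next iterate is (x₁, x₂, x₃)₁ = (0.9244, -0.6686, 0.9390).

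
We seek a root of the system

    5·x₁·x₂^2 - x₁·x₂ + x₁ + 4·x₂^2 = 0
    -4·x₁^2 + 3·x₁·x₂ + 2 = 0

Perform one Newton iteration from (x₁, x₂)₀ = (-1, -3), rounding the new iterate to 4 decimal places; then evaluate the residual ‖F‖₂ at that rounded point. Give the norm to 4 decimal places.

2.3798

At (-1, -3): F = (-13.0000, 7.0000).
Jacobian J = [[5·x₂^2 - x₂ + 1, 10·x₁·x₂ - x₁ + 8·x₂], [-8·x₁ + 3·x₂, 3·x₁]].
At the point, J = [[49.0000, 7.0000], [-1.0000, -3.0000]] (det J = -140.0000).
Solving J·Δ = −F gives Δ = (-0.0714, 2.3571).
Then the next iterate is (x₁, x₂)₁ = (-1.0714, -0.6429).
Re-evaluating at (-1.0714, -0.6429): F = (-2.321079, -0.525183), so ‖F‖₂ = 2.3798.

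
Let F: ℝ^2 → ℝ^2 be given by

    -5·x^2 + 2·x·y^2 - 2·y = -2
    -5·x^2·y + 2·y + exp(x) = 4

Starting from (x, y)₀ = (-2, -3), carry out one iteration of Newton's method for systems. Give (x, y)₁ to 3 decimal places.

At (-2, -3): F = (-48.000, 50.13534).
Jacobian J = [[-10·x + 2·y^2, 4·x·y - 2], [-10·x·y + exp(x), -5·x^2 + 2]].
At the point, J = [[38.000, 22.000], [-59.86466, -18.000]] (det J = 633.02262).
Solving J·Δ = −F gives Δ = (0.378, 1.530).
Then the next iterate is (x, y)₁ = (-1.622, -1.470).

(-1.622, -1.470)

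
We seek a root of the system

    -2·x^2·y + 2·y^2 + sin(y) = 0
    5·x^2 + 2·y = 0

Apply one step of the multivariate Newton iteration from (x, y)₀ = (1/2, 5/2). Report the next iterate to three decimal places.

(-0.073, 0.808)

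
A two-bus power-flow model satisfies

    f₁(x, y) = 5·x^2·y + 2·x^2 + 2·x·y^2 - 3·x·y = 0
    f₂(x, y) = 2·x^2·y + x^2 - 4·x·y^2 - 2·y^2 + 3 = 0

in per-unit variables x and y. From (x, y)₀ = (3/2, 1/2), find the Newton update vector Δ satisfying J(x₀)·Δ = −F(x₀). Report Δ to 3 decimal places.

(-0.906, 0.277)

At (3/2, 1/2): F = (8.625, 5.500).
Jacobian J = [[10·x·y + 4·x + 2·y^2 - 3·y, 5·x^2 + 4·x·y - 3·x], [4·x·y + 2·x - 4·y^2, 2·x^2 - 8·x·y - 4·y]].
At the point, J = [[12.500, 9.750], [5.000, -3.500]] (det J = -92.500).
Solving J·Δ = −F gives Δ = (-0.906, 0.277).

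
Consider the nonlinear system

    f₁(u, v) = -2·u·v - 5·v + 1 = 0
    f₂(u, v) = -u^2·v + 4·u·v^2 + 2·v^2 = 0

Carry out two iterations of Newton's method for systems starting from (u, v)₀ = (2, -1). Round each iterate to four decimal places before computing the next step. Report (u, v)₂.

At (2, -1): F = (10.0000, 14.0000).
Jacobian J = [[-2·v, -2·u - 5], [-2·u·v + 4·v^2, -u^2 + 8·u·v + 4·v]].
At the point, J = [[2.0000, -9.0000], [8.0000, -24.0000]] (det J = 24.0000).
Solving J·Δ = −F gives Δ = (4.7500, 2.1667).
Then the next iterate is (u, v)₁ = (6.7500, 1.1667).
Round to (6.7500, 1.1667) and repeat: F = (-20.583950, -13.683291), J = [[-2.3334, -18.5000], [-10.305694, 22.1061]].
Δ = (-2.9235, -0.7439), so (u, v)₂ = (3.8265, 0.4228).

(3.8265, 0.4228)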